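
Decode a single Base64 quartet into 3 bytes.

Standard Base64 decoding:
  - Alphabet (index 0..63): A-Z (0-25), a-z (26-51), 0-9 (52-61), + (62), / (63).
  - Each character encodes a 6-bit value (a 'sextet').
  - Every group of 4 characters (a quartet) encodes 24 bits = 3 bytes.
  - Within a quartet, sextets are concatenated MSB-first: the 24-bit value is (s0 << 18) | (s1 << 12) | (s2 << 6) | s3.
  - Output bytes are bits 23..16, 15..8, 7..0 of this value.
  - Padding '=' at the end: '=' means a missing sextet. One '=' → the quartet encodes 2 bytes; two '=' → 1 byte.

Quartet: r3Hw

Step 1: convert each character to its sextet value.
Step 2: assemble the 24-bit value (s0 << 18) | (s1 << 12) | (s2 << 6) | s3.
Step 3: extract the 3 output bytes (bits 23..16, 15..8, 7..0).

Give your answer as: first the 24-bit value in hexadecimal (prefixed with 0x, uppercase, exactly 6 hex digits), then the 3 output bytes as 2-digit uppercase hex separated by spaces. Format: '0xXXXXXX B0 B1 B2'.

Answer: 0xAF71F0 AF 71 F0

Derivation:
Sextets: r=43, 3=55, H=7, w=48
24-bit: (43<<18) | (55<<12) | (7<<6) | 48
      = 0xAC0000 | 0x037000 | 0x0001C0 | 0x000030
      = 0xAF71F0
Bytes: (v>>16)&0xFF=AF, (v>>8)&0xFF=71, v&0xFF=F0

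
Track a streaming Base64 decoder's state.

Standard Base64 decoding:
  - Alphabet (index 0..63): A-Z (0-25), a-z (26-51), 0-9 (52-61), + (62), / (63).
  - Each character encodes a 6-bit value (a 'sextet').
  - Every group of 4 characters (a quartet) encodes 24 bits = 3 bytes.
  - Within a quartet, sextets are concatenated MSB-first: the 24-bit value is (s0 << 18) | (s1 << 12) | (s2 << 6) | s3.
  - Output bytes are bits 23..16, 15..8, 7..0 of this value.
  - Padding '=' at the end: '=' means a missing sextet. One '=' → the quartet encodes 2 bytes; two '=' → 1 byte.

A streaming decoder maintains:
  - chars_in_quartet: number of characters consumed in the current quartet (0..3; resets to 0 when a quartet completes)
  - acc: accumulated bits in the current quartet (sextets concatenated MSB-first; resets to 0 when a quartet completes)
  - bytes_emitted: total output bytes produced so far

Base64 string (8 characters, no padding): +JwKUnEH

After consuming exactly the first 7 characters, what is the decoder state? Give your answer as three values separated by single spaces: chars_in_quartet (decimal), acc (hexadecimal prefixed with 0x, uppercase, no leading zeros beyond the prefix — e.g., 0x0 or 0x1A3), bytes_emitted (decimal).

Answer: 3 0x149C4 3

Derivation:
After char 0 ('+'=62): chars_in_quartet=1 acc=0x3E bytes_emitted=0
After char 1 ('J'=9): chars_in_quartet=2 acc=0xF89 bytes_emitted=0
After char 2 ('w'=48): chars_in_quartet=3 acc=0x3E270 bytes_emitted=0
After char 3 ('K'=10): chars_in_quartet=4 acc=0xF89C0A -> emit F8 9C 0A, reset; bytes_emitted=3
After char 4 ('U'=20): chars_in_quartet=1 acc=0x14 bytes_emitted=3
After char 5 ('n'=39): chars_in_quartet=2 acc=0x527 bytes_emitted=3
After char 6 ('E'=4): chars_in_quartet=3 acc=0x149C4 bytes_emitted=3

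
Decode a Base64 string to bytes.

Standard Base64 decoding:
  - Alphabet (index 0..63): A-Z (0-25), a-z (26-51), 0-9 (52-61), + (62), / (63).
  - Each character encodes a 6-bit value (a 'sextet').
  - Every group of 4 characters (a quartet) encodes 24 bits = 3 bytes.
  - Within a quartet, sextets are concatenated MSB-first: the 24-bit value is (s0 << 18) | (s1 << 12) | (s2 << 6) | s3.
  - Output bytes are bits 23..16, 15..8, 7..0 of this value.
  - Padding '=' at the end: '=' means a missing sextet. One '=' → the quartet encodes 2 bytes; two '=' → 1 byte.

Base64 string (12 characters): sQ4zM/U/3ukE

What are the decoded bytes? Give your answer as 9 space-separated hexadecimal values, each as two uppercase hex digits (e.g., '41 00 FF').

After char 0 ('s'=44): chars_in_quartet=1 acc=0x2C bytes_emitted=0
After char 1 ('Q'=16): chars_in_quartet=2 acc=0xB10 bytes_emitted=0
After char 2 ('4'=56): chars_in_quartet=3 acc=0x2C438 bytes_emitted=0
After char 3 ('z'=51): chars_in_quartet=4 acc=0xB10E33 -> emit B1 0E 33, reset; bytes_emitted=3
After char 4 ('M'=12): chars_in_quartet=1 acc=0xC bytes_emitted=3
After char 5 ('/'=63): chars_in_quartet=2 acc=0x33F bytes_emitted=3
After char 6 ('U'=20): chars_in_quartet=3 acc=0xCFD4 bytes_emitted=3
After char 7 ('/'=63): chars_in_quartet=4 acc=0x33F53F -> emit 33 F5 3F, reset; bytes_emitted=6
After char 8 ('3'=55): chars_in_quartet=1 acc=0x37 bytes_emitted=6
After char 9 ('u'=46): chars_in_quartet=2 acc=0xDEE bytes_emitted=6
After char 10 ('k'=36): chars_in_quartet=3 acc=0x37BA4 bytes_emitted=6
After char 11 ('E'=4): chars_in_quartet=4 acc=0xDEE904 -> emit DE E9 04, reset; bytes_emitted=9

Answer: B1 0E 33 33 F5 3F DE E9 04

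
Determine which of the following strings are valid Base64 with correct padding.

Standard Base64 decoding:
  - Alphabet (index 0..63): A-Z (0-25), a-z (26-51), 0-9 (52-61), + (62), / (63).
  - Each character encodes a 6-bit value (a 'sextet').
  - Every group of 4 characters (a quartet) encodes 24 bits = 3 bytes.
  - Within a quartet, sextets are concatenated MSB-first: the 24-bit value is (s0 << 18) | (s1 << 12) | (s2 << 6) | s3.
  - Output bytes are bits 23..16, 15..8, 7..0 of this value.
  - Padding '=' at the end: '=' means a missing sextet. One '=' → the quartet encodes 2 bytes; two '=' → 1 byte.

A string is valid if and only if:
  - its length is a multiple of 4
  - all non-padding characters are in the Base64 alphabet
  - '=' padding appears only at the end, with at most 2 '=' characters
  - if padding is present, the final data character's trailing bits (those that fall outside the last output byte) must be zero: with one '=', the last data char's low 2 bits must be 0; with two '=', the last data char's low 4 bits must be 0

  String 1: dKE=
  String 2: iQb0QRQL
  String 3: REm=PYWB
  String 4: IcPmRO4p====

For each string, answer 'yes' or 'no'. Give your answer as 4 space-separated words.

String 1: 'dKE=' → valid
String 2: 'iQb0QRQL' → valid
String 3: 'REm=PYWB' → invalid (bad char(s): ['=']; '=' in middle)
String 4: 'IcPmRO4p====' → invalid (4 pad chars (max 2))

Answer: yes yes no no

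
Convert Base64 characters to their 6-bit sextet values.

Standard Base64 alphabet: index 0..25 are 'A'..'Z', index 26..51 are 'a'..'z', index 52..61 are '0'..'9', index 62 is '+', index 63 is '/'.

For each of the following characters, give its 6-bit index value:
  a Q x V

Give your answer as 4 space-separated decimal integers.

Answer: 26 16 49 21

Derivation:
'a': a..z range, 26 + ord('a') − ord('a') = 26
'Q': A..Z range, ord('Q') − ord('A') = 16
'x': a..z range, 26 + ord('x') − ord('a') = 49
'V': A..Z range, ord('V') − ord('A') = 21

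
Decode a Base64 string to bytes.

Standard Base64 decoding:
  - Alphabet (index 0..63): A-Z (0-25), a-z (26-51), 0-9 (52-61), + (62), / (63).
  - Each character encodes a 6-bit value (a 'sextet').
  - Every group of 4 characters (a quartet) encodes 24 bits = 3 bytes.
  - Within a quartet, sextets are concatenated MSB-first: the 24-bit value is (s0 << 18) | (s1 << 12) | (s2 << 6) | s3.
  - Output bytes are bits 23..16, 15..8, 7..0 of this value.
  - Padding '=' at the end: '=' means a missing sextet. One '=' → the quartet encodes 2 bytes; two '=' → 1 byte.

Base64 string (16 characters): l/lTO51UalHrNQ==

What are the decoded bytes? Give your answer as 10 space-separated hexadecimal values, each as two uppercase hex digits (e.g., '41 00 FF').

After char 0 ('l'=37): chars_in_quartet=1 acc=0x25 bytes_emitted=0
After char 1 ('/'=63): chars_in_quartet=2 acc=0x97F bytes_emitted=0
After char 2 ('l'=37): chars_in_quartet=3 acc=0x25FE5 bytes_emitted=0
After char 3 ('T'=19): chars_in_quartet=4 acc=0x97F953 -> emit 97 F9 53, reset; bytes_emitted=3
After char 4 ('O'=14): chars_in_quartet=1 acc=0xE bytes_emitted=3
After char 5 ('5'=57): chars_in_quartet=2 acc=0x3B9 bytes_emitted=3
After char 6 ('1'=53): chars_in_quartet=3 acc=0xEE75 bytes_emitted=3
After char 7 ('U'=20): chars_in_quartet=4 acc=0x3B9D54 -> emit 3B 9D 54, reset; bytes_emitted=6
After char 8 ('a'=26): chars_in_quartet=1 acc=0x1A bytes_emitted=6
After char 9 ('l'=37): chars_in_quartet=2 acc=0x6A5 bytes_emitted=6
After char 10 ('H'=7): chars_in_quartet=3 acc=0x1A947 bytes_emitted=6
After char 11 ('r'=43): chars_in_quartet=4 acc=0x6A51EB -> emit 6A 51 EB, reset; bytes_emitted=9
After char 12 ('N'=13): chars_in_quartet=1 acc=0xD bytes_emitted=9
After char 13 ('Q'=16): chars_in_quartet=2 acc=0x350 bytes_emitted=9
Padding '==': partial quartet acc=0x350 -> emit 35; bytes_emitted=10

Answer: 97 F9 53 3B 9D 54 6A 51 EB 35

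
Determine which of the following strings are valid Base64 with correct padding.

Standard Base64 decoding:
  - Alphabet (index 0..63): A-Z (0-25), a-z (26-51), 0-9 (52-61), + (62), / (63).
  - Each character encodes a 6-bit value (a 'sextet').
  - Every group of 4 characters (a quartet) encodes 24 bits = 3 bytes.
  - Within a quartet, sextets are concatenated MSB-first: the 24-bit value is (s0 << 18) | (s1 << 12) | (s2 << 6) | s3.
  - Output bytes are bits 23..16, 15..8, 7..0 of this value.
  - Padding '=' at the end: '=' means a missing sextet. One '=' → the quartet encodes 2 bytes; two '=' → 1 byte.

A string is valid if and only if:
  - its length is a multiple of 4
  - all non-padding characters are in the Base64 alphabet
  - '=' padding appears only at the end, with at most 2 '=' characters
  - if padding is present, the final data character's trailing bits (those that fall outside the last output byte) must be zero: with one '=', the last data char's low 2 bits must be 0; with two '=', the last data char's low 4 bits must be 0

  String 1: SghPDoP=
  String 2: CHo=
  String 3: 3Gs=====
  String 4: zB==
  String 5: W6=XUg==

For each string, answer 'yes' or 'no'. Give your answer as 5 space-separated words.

Answer: no yes no no no

Derivation:
String 1: 'SghPDoP=' → invalid (bad trailing bits)
String 2: 'CHo=' → valid
String 3: '3Gs=====' → invalid (5 pad chars (max 2))
String 4: 'zB==' → invalid (bad trailing bits)
String 5: 'W6=XUg==' → invalid (bad char(s): ['=']; '=' in middle)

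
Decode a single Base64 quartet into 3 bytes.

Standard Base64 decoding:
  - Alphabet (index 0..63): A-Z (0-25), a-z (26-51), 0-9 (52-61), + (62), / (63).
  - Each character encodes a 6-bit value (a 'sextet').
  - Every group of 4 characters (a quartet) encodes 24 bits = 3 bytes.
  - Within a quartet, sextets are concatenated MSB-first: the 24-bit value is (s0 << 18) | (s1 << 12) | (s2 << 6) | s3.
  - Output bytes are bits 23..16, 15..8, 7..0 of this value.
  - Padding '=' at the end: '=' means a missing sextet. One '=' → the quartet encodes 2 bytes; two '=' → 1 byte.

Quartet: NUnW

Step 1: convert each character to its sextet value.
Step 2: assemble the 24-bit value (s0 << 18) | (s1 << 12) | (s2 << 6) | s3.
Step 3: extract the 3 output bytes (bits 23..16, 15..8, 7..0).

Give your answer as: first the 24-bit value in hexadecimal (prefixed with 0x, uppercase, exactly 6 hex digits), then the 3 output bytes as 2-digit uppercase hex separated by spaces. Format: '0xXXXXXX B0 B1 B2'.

Answer: 0x3549D6 35 49 D6

Derivation:
Sextets: N=13, U=20, n=39, W=22
24-bit: (13<<18) | (20<<12) | (39<<6) | 22
      = 0x340000 | 0x014000 | 0x0009C0 | 0x000016
      = 0x3549D6
Bytes: (v>>16)&0xFF=35, (v>>8)&0xFF=49, v&0xFF=D6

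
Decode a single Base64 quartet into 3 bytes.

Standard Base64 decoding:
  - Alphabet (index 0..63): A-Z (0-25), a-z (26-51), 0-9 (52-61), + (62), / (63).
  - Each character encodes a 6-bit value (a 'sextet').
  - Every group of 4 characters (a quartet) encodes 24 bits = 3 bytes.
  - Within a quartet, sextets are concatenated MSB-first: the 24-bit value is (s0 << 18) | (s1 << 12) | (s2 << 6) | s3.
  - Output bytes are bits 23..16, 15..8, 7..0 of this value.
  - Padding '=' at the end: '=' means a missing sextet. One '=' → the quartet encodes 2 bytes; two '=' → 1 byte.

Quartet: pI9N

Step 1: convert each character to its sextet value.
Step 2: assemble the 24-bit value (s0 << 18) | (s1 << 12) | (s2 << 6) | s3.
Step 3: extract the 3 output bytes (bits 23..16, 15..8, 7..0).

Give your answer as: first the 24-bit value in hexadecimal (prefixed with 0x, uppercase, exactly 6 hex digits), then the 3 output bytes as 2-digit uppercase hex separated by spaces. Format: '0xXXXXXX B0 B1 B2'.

Sextets: p=41, I=8, 9=61, N=13
24-bit: (41<<18) | (8<<12) | (61<<6) | 13
      = 0xA40000 | 0x008000 | 0x000F40 | 0x00000D
      = 0xA48F4D
Bytes: (v>>16)&0xFF=A4, (v>>8)&0xFF=8F, v&0xFF=4D

Answer: 0xA48F4D A4 8F 4D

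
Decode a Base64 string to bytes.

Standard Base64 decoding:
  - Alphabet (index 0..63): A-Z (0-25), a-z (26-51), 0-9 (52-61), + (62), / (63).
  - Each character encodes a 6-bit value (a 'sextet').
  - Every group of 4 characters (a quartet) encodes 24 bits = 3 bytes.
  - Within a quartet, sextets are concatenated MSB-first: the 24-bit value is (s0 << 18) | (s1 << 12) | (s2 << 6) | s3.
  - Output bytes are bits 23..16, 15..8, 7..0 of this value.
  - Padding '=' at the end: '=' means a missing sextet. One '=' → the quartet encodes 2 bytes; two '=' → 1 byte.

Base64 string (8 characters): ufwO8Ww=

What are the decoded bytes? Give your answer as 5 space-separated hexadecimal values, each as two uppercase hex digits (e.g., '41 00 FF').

Answer: B9 FC 0E F1 6C

Derivation:
After char 0 ('u'=46): chars_in_quartet=1 acc=0x2E bytes_emitted=0
After char 1 ('f'=31): chars_in_quartet=2 acc=0xB9F bytes_emitted=0
After char 2 ('w'=48): chars_in_quartet=3 acc=0x2E7F0 bytes_emitted=0
After char 3 ('O'=14): chars_in_quartet=4 acc=0xB9FC0E -> emit B9 FC 0E, reset; bytes_emitted=3
After char 4 ('8'=60): chars_in_quartet=1 acc=0x3C bytes_emitted=3
After char 5 ('W'=22): chars_in_quartet=2 acc=0xF16 bytes_emitted=3
After char 6 ('w'=48): chars_in_quartet=3 acc=0x3C5B0 bytes_emitted=3
Padding '=': partial quartet acc=0x3C5B0 -> emit F1 6C; bytes_emitted=5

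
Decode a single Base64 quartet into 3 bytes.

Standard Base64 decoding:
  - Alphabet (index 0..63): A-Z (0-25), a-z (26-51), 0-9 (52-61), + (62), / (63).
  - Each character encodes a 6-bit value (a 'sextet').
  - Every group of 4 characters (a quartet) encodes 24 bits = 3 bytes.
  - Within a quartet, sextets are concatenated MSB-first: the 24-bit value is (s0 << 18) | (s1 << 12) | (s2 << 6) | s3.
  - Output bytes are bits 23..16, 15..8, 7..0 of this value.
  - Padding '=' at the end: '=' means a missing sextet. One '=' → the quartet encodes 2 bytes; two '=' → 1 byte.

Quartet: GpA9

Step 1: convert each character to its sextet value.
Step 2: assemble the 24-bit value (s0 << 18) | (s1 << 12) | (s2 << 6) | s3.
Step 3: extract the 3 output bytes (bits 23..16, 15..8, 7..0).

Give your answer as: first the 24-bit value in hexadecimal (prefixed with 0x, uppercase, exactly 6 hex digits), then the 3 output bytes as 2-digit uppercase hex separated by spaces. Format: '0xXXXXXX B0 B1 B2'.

Sextets: G=6, p=41, A=0, 9=61
24-bit: (6<<18) | (41<<12) | (0<<6) | 61
      = 0x180000 | 0x029000 | 0x000000 | 0x00003D
      = 0x1A903D
Bytes: (v>>16)&0xFF=1A, (v>>8)&0xFF=90, v&0xFF=3D

Answer: 0x1A903D 1A 90 3D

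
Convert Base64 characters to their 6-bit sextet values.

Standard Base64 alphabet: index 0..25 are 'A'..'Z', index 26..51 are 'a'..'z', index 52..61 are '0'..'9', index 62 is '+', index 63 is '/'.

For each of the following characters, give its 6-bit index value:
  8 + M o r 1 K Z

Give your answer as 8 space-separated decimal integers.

Answer: 60 62 12 40 43 53 10 25

Derivation:
'8': 0..9 range, 52 + ord('8') − ord('0') = 60
'+': index 62
'M': A..Z range, ord('M') − ord('A') = 12
'o': a..z range, 26 + ord('o') − ord('a') = 40
'r': a..z range, 26 + ord('r') − ord('a') = 43
'1': 0..9 range, 52 + ord('1') − ord('0') = 53
'K': A..Z range, ord('K') − ord('A') = 10
'Z': A..Z range, ord('Z') − ord('A') = 25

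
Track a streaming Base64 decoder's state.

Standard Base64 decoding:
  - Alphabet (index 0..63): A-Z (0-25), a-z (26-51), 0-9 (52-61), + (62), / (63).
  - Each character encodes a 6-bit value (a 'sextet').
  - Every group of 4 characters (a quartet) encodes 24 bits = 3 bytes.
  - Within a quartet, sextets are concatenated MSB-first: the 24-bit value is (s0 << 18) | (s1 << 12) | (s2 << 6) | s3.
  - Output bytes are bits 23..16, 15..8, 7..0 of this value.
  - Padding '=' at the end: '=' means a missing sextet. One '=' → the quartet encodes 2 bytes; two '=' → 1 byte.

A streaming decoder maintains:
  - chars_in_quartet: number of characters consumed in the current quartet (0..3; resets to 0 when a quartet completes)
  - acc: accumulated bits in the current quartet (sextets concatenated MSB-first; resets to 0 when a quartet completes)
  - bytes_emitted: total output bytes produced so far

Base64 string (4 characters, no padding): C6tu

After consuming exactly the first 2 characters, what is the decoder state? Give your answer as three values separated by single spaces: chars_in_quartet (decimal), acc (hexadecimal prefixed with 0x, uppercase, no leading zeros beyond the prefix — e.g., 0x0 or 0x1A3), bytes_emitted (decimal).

Answer: 2 0xBA 0

Derivation:
After char 0 ('C'=2): chars_in_quartet=1 acc=0x2 bytes_emitted=0
After char 1 ('6'=58): chars_in_quartet=2 acc=0xBA bytes_emitted=0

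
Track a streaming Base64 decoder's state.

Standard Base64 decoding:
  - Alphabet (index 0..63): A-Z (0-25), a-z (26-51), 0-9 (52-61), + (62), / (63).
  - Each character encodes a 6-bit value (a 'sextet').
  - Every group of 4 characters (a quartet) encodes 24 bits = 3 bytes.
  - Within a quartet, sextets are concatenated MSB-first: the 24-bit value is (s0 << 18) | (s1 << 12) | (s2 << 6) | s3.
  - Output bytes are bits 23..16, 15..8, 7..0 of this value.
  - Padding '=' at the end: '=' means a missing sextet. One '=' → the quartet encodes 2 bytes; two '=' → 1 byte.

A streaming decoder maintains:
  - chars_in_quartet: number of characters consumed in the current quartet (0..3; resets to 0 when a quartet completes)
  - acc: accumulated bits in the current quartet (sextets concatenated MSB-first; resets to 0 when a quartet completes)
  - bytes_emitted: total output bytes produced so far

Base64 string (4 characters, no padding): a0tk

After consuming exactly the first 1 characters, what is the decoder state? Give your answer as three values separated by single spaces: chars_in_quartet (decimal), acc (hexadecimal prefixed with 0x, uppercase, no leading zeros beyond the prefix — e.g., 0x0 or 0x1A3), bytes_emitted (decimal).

Answer: 1 0x1A 0

Derivation:
After char 0 ('a'=26): chars_in_quartet=1 acc=0x1A bytes_emitted=0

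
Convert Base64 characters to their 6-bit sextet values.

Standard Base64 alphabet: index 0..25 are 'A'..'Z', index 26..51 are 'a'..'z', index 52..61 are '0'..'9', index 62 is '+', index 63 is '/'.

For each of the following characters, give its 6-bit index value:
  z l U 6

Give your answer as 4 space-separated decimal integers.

Answer: 51 37 20 58

Derivation:
'z': a..z range, 26 + ord('z') − ord('a') = 51
'l': a..z range, 26 + ord('l') − ord('a') = 37
'U': A..Z range, ord('U') − ord('A') = 20
'6': 0..9 range, 52 + ord('6') − ord('0') = 58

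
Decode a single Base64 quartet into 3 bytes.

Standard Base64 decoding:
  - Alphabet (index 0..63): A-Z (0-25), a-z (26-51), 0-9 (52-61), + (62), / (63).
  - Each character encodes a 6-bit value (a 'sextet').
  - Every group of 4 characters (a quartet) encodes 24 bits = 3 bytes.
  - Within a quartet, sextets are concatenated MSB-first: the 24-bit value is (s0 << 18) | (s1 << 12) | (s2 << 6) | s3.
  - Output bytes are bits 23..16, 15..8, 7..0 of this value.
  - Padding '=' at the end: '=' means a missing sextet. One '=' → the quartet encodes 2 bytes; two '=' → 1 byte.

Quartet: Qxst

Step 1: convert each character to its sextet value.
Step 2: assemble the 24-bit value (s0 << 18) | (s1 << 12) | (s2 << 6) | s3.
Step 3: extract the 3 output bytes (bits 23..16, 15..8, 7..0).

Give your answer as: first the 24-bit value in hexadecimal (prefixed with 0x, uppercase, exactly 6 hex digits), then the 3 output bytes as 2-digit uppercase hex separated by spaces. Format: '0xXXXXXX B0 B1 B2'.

Answer: 0x431B2D 43 1B 2D

Derivation:
Sextets: Q=16, x=49, s=44, t=45
24-bit: (16<<18) | (49<<12) | (44<<6) | 45
      = 0x400000 | 0x031000 | 0x000B00 | 0x00002D
      = 0x431B2D
Bytes: (v>>16)&0xFF=43, (v>>8)&0xFF=1B, v&0xFF=2D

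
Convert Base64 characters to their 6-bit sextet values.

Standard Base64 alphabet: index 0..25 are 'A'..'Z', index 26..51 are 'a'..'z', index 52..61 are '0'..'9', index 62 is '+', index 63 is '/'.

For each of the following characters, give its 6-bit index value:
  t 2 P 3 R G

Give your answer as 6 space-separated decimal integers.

Answer: 45 54 15 55 17 6

Derivation:
't': a..z range, 26 + ord('t') − ord('a') = 45
'2': 0..9 range, 52 + ord('2') − ord('0') = 54
'P': A..Z range, ord('P') − ord('A') = 15
'3': 0..9 range, 52 + ord('3') − ord('0') = 55
'R': A..Z range, ord('R') − ord('A') = 17
'G': A..Z range, ord('G') − ord('A') = 6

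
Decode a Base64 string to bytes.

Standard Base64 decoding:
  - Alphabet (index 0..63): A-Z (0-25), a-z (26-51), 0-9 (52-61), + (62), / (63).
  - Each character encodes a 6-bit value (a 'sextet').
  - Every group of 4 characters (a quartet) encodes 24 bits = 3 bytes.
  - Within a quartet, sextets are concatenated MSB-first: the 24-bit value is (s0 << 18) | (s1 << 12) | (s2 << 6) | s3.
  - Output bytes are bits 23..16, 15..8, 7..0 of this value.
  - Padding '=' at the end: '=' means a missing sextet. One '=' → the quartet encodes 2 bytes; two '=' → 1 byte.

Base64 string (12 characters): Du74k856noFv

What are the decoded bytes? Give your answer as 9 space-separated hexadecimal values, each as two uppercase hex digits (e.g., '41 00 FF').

Answer: 0E EE F8 93 CE 7A 9E 81 6F

Derivation:
After char 0 ('D'=3): chars_in_quartet=1 acc=0x3 bytes_emitted=0
After char 1 ('u'=46): chars_in_quartet=2 acc=0xEE bytes_emitted=0
After char 2 ('7'=59): chars_in_quartet=3 acc=0x3BBB bytes_emitted=0
After char 3 ('4'=56): chars_in_quartet=4 acc=0xEEEF8 -> emit 0E EE F8, reset; bytes_emitted=3
After char 4 ('k'=36): chars_in_quartet=1 acc=0x24 bytes_emitted=3
After char 5 ('8'=60): chars_in_quartet=2 acc=0x93C bytes_emitted=3
After char 6 ('5'=57): chars_in_quartet=3 acc=0x24F39 bytes_emitted=3
After char 7 ('6'=58): chars_in_quartet=4 acc=0x93CE7A -> emit 93 CE 7A, reset; bytes_emitted=6
After char 8 ('n'=39): chars_in_quartet=1 acc=0x27 bytes_emitted=6
After char 9 ('o'=40): chars_in_quartet=2 acc=0x9E8 bytes_emitted=6
After char 10 ('F'=5): chars_in_quartet=3 acc=0x27A05 bytes_emitted=6
After char 11 ('v'=47): chars_in_quartet=4 acc=0x9E816F -> emit 9E 81 6F, reset; bytes_emitted=9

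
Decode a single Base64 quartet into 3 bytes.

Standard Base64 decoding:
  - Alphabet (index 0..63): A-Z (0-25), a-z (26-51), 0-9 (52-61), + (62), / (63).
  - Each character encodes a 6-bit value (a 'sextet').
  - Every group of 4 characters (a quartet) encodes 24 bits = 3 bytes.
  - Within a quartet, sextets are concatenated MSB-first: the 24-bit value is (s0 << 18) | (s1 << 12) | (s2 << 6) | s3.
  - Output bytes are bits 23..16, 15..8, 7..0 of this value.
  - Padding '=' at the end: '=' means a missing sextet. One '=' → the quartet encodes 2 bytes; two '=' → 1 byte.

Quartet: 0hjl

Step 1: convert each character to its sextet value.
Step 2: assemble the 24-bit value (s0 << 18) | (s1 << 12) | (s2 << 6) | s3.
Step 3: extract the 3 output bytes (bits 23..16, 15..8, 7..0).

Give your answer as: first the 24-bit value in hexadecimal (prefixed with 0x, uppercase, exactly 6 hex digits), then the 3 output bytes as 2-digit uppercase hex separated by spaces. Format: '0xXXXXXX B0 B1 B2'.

Answer: 0xD218E5 D2 18 E5

Derivation:
Sextets: 0=52, h=33, j=35, l=37
24-bit: (52<<18) | (33<<12) | (35<<6) | 37
      = 0xD00000 | 0x021000 | 0x0008C0 | 0x000025
      = 0xD218E5
Bytes: (v>>16)&0xFF=D2, (v>>8)&0xFF=18, v&0xFF=E5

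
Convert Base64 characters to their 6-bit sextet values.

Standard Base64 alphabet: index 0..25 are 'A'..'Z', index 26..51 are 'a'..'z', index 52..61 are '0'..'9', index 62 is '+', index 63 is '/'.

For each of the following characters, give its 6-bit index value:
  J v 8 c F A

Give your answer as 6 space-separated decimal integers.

Answer: 9 47 60 28 5 0

Derivation:
'J': A..Z range, ord('J') − ord('A') = 9
'v': a..z range, 26 + ord('v') − ord('a') = 47
'8': 0..9 range, 52 + ord('8') − ord('0') = 60
'c': a..z range, 26 + ord('c') − ord('a') = 28
'F': A..Z range, ord('F') − ord('A') = 5
'A': A..Z range, ord('A') − ord('A') = 0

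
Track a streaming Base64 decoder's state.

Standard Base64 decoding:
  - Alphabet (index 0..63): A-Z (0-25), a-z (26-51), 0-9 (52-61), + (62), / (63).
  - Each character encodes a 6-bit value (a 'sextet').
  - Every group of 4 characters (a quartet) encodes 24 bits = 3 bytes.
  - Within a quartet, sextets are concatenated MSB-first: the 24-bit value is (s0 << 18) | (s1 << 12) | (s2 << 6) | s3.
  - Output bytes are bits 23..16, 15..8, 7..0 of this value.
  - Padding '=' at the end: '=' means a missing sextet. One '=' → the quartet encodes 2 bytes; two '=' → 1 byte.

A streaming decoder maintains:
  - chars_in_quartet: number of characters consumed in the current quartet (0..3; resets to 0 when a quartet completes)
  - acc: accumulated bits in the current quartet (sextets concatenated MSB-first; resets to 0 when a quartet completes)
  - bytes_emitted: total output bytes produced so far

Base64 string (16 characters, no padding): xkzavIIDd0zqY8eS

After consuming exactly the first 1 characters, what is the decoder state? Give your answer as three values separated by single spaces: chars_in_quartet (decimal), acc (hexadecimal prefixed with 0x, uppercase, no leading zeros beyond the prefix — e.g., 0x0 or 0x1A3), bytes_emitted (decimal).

Answer: 1 0x31 0

Derivation:
After char 0 ('x'=49): chars_in_quartet=1 acc=0x31 bytes_emitted=0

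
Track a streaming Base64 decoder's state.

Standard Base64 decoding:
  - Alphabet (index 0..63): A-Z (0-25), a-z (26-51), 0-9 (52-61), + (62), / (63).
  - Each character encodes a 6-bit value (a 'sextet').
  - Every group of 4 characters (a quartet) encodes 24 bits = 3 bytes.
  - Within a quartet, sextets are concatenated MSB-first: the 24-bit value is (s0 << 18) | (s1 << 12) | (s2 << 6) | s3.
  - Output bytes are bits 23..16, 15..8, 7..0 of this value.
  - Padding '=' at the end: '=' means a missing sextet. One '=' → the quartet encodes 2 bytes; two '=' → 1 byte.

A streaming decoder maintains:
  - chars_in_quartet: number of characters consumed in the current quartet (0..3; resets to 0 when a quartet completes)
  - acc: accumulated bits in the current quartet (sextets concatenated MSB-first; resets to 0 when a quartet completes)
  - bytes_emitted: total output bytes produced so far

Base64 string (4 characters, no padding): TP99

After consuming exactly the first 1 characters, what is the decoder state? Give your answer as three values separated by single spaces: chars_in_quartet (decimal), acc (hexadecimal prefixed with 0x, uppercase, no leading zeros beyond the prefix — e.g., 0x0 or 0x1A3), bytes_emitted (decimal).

Answer: 1 0x13 0

Derivation:
After char 0 ('T'=19): chars_in_quartet=1 acc=0x13 bytes_emitted=0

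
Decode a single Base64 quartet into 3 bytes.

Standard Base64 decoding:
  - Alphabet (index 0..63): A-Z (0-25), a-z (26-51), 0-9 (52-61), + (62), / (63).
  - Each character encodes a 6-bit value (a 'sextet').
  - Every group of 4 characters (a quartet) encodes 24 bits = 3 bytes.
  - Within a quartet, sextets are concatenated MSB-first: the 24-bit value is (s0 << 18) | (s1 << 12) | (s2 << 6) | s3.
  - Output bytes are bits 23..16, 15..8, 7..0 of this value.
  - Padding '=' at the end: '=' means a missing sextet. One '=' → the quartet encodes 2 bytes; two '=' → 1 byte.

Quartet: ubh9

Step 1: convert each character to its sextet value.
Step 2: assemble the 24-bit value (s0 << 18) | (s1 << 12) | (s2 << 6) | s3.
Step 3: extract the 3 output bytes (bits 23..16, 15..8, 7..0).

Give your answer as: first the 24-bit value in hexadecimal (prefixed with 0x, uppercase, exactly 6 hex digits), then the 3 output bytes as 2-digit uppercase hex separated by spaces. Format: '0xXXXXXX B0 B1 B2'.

Answer: 0xB9B87D B9 B8 7D

Derivation:
Sextets: u=46, b=27, h=33, 9=61
24-bit: (46<<18) | (27<<12) | (33<<6) | 61
      = 0xB80000 | 0x01B000 | 0x000840 | 0x00003D
      = 0xB9B87D
Bytes: (v>>16)&0xFF=B9, (v>>8)&0xFF=B8, v&0xFF=7D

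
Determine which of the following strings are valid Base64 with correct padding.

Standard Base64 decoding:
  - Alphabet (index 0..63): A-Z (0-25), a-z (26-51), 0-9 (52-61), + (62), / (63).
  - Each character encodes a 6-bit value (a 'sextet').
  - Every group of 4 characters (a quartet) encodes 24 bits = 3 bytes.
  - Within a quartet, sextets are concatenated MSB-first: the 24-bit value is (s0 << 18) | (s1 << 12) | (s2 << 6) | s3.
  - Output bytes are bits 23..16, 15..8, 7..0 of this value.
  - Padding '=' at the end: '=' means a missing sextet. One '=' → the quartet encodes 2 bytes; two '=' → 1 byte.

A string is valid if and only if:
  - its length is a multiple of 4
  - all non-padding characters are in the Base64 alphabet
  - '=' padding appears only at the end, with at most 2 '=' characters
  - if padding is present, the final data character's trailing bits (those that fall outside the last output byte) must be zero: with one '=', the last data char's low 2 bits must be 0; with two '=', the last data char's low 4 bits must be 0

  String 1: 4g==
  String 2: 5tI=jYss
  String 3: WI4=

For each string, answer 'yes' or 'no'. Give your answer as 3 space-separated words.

Answer: yes no yes

Derivation:
String 1: '4g==' → valid
String 2: '5tI=jYss' → invalid (bad char(s): ['=']; '=' in middle)
String 3: 'WI4=' → valid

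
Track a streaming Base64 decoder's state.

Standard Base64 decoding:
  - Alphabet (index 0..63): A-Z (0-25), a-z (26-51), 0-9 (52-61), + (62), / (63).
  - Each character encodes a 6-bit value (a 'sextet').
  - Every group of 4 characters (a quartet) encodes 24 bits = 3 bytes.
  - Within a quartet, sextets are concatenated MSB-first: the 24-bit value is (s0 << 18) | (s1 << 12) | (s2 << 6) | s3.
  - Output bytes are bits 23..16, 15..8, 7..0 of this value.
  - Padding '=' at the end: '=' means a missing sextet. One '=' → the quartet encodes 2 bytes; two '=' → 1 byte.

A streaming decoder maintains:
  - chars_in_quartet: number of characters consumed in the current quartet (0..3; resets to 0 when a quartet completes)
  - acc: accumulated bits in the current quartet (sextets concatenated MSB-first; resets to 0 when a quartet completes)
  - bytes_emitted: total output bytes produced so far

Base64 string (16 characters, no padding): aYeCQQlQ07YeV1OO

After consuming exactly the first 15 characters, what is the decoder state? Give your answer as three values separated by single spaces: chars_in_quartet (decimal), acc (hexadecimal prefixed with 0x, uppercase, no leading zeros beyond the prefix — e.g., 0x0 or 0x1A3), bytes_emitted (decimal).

Answer: 3 0x15D4E 9

Derivation:
After char 0 ('a'=26): chars_in_quartet=1 acc=0x1A bytes_emitted=0
After char 1 ('Y'=24): chars_in_quartet=2 acc=0x698 bytes_emitted=0
After char 2 ('e'=30): chars_in_quartet=3 acc=0x1A61E bytes_emitted=0
After char 3 ('C'=2): chars_in_quartet=4 acc=0x698782 -> emit 69 87 82, reset; bytes_emitted=3
After char 4 ('Q'=16): chars_in_quartet=1 acc=0x10 bytes_emitted=3
After char 5 ('Q'=16): chars_in_quartet=2 acc=0x410 bytes_emitted=3
After char 6 ('l'=37): chars_in_quartet=3 acc=0x10425 bytes_emitted=3
After char 7 ('Q'=16): chars_in_quartet=4 acc=0x410950 -> emit 41 09 50, reset; bytes_emitted=6
After char 8 ('0'=52): chars_in_quartet=1 acc=0x34 bytes_emitted=6
After char 9 ('7'=59): chars_in_quartet=2 acc=0xD3B bytes_emitted=6
After char 10 ('Y'=24): chars_in_quartet=3 acc=0x34ED8 bytes_emitted=6
After char 11 ('e'=30): chars_in_quartet=4 acc=0xD3B61E -> emit D3 B6 1E, reset; bytes_emitted=9
After char 12 ('V'=21): chars_in_quartet=1 acc=0x15 bytes_emitted=9
After char 13 ('1'=53): chars_in_quartet=2 acc=0x575 bytes_emitted=9
After char 14 ('O'=14): chars_in_quartet=3 acc=0x15D4E bytes_emitted=9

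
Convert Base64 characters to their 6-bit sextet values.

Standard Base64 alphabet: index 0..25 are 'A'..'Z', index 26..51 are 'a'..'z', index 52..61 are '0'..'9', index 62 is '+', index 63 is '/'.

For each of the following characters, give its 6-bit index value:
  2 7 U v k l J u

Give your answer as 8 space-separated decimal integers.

Answer: 54 59 20 47 36 37 9 46

Derivation:
'2': 0..9 range, 52 + ord('2') − ord('0') = 54
'7': 0..9 range, 52 + ord('7') − ord('0') = 59
'U': A..Z range, ord('U') − ord('A') = 20
'v': a..z range, 26 + ord('v') − ord('a') = 47
'k': a..z range, 26 + ord('k') − ord('a') = 36
'l': a..z range, 26 + ord('l') − ord('a') = 37
'J': A..Z range, ord('J') − ord('A') = 9
'u': a..z range, 26 + ord('u') − ord('a') = 46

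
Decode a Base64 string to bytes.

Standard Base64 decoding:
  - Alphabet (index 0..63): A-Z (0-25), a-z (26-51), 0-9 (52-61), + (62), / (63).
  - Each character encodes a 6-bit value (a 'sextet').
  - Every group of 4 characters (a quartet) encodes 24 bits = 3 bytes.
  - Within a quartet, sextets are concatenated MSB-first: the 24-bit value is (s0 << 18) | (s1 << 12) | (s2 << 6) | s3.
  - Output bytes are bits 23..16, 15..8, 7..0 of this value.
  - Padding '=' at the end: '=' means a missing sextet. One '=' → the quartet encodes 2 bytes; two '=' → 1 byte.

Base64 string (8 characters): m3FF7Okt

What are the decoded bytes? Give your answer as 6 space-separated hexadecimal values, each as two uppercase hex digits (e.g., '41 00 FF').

Answer: 9B 71 45 EC E9 2D

Derivation:
After char 0 ('m'=38): chars_in_quartet=1 acc=0x26 bytes_emitted=0
After char 1 ('3'=55): chars_in_quartet=2 acc=0x9B7 bytes_emitted=0
After char 2 ('F'=5): chars_in_quartet=3 acc=0x26DC5 bytes_emitted=0
After char 3 ('F'=5): chars_in_quartet=4 acc=0x9B7145 -> emit 9B 71 45, reset; bytes_emitted=3
After char 4 ('7'=59): chars_in_quartet=1 acc=0x3B bytes_emitted=3
After char 5 ('O'=14): chars_in_quartet=2 acc=0xECE bytes_emitted=3
After char 6 ('k'=36): chars_in_quartet=3 acc=0x3B3A4 bytes_emitted=3
After char 7 ('t'=45): chars_in_quartet=4 acc=0xECE92D -> emit EC E9 2D, reset; bytes_emitted=6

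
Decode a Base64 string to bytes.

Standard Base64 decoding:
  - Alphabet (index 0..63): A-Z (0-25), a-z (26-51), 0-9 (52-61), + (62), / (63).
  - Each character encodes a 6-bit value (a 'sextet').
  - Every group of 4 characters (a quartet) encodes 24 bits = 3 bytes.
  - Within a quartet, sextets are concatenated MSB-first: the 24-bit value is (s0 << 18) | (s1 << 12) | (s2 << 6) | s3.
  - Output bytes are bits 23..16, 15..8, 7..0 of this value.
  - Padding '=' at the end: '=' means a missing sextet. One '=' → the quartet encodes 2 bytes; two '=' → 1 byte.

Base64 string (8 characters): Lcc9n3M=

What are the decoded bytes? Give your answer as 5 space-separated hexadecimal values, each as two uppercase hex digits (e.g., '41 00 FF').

Answer: 2D C7 3D 9F 73

Derivation:
After char 0 ('L'=11): chars_in_quartet=1 acc=0xB bytes_emitted=0
After char 1 ('c'=28): chars_in_quartet=2 acc=0x2DC bytes_emitted=0
After char 2 ('c'=28): chars_in_quartet=3 acc=0xB71C bytes_emitted=0
After char 3 ('9'=61): chars_in_quartet=4 acc=0x2DC73D -> emit 2D C7 3D, reset; bytes_emitted=3
After char 4 ('n'=39): chars_in_quartet=1 acc=0x27 bytes_emitted=3
After char 5 ('3'=55): chars_in_quartet=2 acc=0x9F7 bytes_emitted=3
After char 6 ('M'=12): chars_in_quartet=3 acc=0x27DCC bytes_emitted=3
Padding '=': partial quartet acc=0x27DCC -> emit 9F 73; bytes_emitted=5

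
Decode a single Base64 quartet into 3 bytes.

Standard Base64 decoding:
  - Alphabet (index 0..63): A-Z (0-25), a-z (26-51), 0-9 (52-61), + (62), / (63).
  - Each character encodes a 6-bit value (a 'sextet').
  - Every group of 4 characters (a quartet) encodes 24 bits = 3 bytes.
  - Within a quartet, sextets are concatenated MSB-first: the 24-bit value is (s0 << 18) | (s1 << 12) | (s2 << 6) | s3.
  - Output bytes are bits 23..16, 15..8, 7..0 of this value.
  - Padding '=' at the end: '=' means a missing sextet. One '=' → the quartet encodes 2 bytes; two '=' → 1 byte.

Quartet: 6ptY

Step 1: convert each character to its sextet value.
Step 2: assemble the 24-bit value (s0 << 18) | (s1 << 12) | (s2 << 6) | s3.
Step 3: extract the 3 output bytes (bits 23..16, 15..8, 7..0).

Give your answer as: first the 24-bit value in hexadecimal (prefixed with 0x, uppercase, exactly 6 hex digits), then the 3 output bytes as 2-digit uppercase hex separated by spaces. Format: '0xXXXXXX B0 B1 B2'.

Sextets: 6=58, p=41, t=45, Y=24
24-bit: (58<<18) | (41<<12) | (45<<6) | 24
      = 0xE80000 | 0x029000 | 0x000B40 | 0x000018
      = 0xEA9B58
Bytes: (v>>16)&0xFF=EA, (v>>8)&0xFF=9B, v&0xFF=58

Answer: 0xEA9B58 EA 9B 58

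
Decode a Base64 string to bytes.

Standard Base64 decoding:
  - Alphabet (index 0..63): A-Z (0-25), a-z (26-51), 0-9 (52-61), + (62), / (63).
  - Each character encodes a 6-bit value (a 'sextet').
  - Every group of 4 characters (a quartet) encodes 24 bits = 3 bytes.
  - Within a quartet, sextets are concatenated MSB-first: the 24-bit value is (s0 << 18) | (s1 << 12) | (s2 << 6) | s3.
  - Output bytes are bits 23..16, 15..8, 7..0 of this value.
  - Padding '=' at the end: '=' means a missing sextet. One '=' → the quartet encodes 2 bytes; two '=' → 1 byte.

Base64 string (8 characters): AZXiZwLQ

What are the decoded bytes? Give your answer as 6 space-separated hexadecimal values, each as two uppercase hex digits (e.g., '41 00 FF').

After char 0 ('A'=0): chars_in_quartet=1 acc=0x0 bytes_emitted=0
After char 1 ('Z'=25): chars_in_quartet=2 acc=0x19 bytes_emitted=0
After char 2 ('X'=23): chars_in_quartet=3 acc=0x657 bytes_emitted=0
After char 3 ('i'=34): chars_in_quartet=4 acc=0x195E2 -> emit 01 95 E2, reset; bytes_emitted=3
After char 4 ('Z'=25): chars_in_quartet=1 acc=0x19 bytes_emitted=3
After char 5 ('w'=48): chars_in_quartet=2 acc=0x670 bytes_emitted=3
After char 6 ('L'=11): chars_in_quartet=3 acc=0x19C0B bytes_emitted=3
After char 7 ('Q'=16): chars_in_quartet=4 acc=0x6702D0 -> emit 67 02 D0, reset; bytes_emitted=6

Answer: 01 95 E2 67 02 D0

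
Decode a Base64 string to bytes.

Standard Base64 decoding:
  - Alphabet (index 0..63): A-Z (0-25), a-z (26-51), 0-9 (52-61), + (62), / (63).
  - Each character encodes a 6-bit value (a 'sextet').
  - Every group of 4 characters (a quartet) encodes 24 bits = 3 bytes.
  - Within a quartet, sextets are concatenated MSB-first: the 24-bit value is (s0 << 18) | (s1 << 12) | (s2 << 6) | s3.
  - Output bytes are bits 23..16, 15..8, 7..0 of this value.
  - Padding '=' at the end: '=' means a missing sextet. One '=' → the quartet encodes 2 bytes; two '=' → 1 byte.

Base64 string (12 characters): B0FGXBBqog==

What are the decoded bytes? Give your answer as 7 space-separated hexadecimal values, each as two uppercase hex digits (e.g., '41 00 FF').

Answer: 07 41 46 5C 10 6A A2

Derivation:
After char 0 ('B'=1): chars_in_quartet=1 acc=0x1 bytes_emitted=0
After char 1 ('0'=52): chars_in_quartet=2 acc=0x74 bytes_emitted=0
After char 2 ('F'=5): chars_in_quartet=3 acc=0x1D05 bytes_emitted=0
After char 3 ('G'=6): chars_in_quartet=4 acc=0x74146 -> emit 07 41 46, reset; bytes_emitted=3
After char 4 ('X'=23): chars_in_quartet=1 acc=0x17 bytes_emitted=3
After char 5 ('B'=1): chars_in_quartet=2 acc=0x5C1 bytes_emitted=3
After char 6 ('B'=1): chars_in_quartet=3 acc=0x17041 bytes_emitted=3
After char 7 ('q'=42): chars_in_quartet=4 acc=0x5C106A -> emit 5C 10 6A, reset; bytes_emitted=6
After char 8 ('o'=40): chars_in_quartet=1 acc=0x28 bytes_emitted=6
After char 9 ('g'=32): chars_in_quartet=2 acc=0xA20 bytes_emitted=6
Padding '==': partial quartet acc=0xA20 -> emit A2; bytes_emitted=7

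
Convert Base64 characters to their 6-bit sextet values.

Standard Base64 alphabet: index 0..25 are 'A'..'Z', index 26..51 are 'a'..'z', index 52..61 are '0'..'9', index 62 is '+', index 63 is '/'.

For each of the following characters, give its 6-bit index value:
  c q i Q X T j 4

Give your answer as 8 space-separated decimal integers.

Answer: 28 42 34 16 23 19 35 56

Derivation:
'c': a..z range, 26 + ord('c') − ord('a') = 28
'q': a..z range, 26 + ord('q') − ord('a') = 42
'i': a..z range, 26 + ord('i') − ord('a') = 34
'Q': A..Z range, ord('Q') − ord('A') = 16
'X': A..Z range, ord('X') − ord('A') = 23
'T': A..Z range, ord('T') − ord('A') = 19
'j': a..z range, 26 + ord('j') − ord('a') = 35
'4': 0..9 range, 52 + ord('4') − ord('0') = 56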